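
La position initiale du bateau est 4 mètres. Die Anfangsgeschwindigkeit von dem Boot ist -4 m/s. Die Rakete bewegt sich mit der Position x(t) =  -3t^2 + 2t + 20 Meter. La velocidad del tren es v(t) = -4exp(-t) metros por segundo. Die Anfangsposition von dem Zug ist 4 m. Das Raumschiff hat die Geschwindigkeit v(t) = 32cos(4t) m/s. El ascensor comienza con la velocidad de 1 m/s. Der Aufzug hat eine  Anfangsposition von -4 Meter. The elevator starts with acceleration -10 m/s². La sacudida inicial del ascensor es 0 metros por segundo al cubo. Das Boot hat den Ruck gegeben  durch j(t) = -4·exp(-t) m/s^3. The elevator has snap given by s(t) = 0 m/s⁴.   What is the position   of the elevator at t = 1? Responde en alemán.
Wir müssen unsere Gleichung für den Snap s(t) = 0 4-mal integrieren. Durch Integration von dem Snap und Verwendung der Anfangsbedingung j(0) = 0, erhalten wir j(t) = 0. Die Stammfunktion von dem Ruck, mit a(0) = -10, ergibt die Beschleunigung: a(t) = -10. Mit ∫a(t)dt und Anwendung von v(0) = 1, finden wir v(t) = 1 - 10·t. Das Integral von der Geschwindigkeit, mit x(0) = -4, ergibt die Position: x(t) = -5·t^2 + t - 4. Wir haben die Position x(t) = -5·t^2 + t - 4. Durch Einsetzen von t = 1: x(1) = -8.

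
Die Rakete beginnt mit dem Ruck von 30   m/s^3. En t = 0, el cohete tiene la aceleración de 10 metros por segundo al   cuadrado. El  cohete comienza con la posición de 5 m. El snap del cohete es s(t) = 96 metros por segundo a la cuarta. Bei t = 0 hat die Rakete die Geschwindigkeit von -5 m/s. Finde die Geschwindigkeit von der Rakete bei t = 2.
Wir müssen unsere Gleichung für den Snap s(t) = 96 3-mal integrieren. Die Stammfunktion von dem Snap ist der Ruck. Mit j(0) = 30 erhalten wir j(t) = 96·t + 30. Die Stammfunktion von dem Ruck ist die Beschleunigung. Mit a(0) = 10 erhalten wir a(t) = 48·t^2 + 30·t + 10. Durch Integration von der Beschleunigung und Verwendung der Anfangsbedingung v(0) = -5, erhalten wir v(t) = 16·t^3 + 15·t^2 + 10·t - 5. Aus der Gleichung für die Geschwindigkeit v(t) = 16·t^3 + 15·t^2 + 10·t - 5, setzen wir t = 2 ein und erhalten v = 203.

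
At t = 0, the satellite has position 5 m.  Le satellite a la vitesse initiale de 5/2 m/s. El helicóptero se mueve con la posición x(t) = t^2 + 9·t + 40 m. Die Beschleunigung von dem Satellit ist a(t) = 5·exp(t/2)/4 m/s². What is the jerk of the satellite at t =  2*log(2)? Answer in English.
Starting from acceleration a(t) = 5·exp(t/2)/4, we take 1 derivative. Taking d/dt of a(t), we find j(t) = 5·exp(t/2)/8. From the given jerk equation j(t) = 5·exp(t/2)/8, we substitute t = 2*log(2) to get j = 5/4.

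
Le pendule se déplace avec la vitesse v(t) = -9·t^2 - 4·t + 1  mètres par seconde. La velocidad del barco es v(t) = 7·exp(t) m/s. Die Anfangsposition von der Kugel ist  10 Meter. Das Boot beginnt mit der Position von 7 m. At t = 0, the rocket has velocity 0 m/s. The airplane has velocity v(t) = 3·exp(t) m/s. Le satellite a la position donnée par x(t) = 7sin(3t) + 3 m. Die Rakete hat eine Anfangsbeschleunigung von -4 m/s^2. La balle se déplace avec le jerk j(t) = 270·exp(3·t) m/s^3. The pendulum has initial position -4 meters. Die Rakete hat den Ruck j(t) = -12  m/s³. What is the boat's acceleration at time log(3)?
We must differentiate our velocity equation v(t) = 7·exp(t) 1 time. The derivative of velocity gives acceleration: a(t) = 7·exp(t). We have acceleration a(t) = 7·exp(t). Substituting t = log(3): a(log(3)) = 21.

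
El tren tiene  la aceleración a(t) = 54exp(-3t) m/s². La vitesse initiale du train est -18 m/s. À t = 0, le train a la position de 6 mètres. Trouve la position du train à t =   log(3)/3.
Pour résoudre ceci, nous devons prendre 2 primitives de notre équation de l'accélération a(t) = 54·exp(-3·t). L'intégrale de l'accélération est la vitesse. En utilisant v(0) = -18, nous obtenons v(t) = -18·exp(-3·t). L'intégrale de la vitesse, avec x(0) = 6, donne la position: x(t) = 6·exp(-3·t). En utilisant x(t) = 6·exp(-3·t) et en substituant t = log(3)/3, nous trouvons x = 2.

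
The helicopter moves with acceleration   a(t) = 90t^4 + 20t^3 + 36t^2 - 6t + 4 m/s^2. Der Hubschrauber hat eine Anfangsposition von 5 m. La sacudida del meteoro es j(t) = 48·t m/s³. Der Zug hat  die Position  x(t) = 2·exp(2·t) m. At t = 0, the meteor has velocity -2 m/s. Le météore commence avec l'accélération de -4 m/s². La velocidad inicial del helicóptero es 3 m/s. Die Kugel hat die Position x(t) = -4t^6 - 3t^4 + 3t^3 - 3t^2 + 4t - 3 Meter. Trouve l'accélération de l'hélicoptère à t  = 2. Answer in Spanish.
Usando a(t) = 90·t^4 + 20·t^3 + 36·t^2 - 6·t + 4 y sustituyendo t = 2, encontramos a = 1736.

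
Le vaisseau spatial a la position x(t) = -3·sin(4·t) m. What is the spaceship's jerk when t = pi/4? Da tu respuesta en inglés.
We must differentiate our position equation x(t) = -3·sin(4·t) 3 times. Taking d/dt of x(t), we find v(t) = -12·cos(4·t). Differentiating velocity, we get acceleration: a(t) = 48·sin(4·t). Differentiating acceleration, we get jerk: j(t) = 192·cos(4·t). Using j(t) = 192·cos(4·t) and substituting t = pi/4, we find j = -192.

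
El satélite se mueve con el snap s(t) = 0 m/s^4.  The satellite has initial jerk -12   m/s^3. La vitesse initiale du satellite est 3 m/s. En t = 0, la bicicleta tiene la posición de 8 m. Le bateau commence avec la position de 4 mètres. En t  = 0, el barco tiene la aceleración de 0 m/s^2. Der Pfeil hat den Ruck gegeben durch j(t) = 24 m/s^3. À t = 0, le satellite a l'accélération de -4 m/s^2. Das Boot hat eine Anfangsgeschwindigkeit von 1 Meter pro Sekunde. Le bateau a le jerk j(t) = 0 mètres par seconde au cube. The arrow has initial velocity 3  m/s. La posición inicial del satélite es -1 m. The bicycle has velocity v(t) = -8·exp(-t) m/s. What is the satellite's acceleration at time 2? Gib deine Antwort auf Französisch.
Nous devons intégrer notre équation du snap s(t) = 0 2 fois. En prenant ∫s(t)dt et en appliquant j(0) = -12, nous trouvons j(t) = -12. En intégrant le jerk et en utilisant la condition initiale a(0) = -4, nous obtenons a(t) = -12·t - 4. Nous avons l'accélération a(t) = -12·t - 4. En substituant t = 2: a(2) = -28.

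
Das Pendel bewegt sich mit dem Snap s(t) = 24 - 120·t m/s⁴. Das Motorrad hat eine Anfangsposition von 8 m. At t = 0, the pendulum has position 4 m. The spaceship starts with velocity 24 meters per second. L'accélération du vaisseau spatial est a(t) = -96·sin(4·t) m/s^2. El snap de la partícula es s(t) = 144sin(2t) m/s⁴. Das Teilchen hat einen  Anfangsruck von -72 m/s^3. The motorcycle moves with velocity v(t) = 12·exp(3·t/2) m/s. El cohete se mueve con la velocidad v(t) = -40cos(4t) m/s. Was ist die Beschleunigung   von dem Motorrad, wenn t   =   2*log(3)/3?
Um dies zu lösen, müssen wir 1 Ableitung unserer Gleichung für die Geschwindigkeit v(t) = 12·exp(3·t/2) nehmen. Mit d/dt von v(t) finden wir a(t) = 18·exp(3·t/2). Mit a(t) = 18·exp(3·t/2) und Einsetzen von t = 2*log(3)/3, finden wir a = 54.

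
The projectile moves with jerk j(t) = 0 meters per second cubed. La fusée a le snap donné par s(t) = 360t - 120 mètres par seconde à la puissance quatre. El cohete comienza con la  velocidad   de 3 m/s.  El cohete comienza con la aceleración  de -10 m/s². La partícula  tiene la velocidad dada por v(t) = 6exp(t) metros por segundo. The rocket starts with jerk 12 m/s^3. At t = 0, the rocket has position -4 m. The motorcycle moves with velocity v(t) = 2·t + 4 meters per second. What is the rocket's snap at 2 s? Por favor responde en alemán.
Mit s(t) = 360·t - 120 und Einsetzen von t = 2, finden wir s = 600.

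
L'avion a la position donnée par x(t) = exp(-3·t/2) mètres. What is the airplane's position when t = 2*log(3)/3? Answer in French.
Nous avons la position x(t) = exp(-3·t/2). En substituant t = 2*log(3)/3: x(2*log(3)/3) = 1/3.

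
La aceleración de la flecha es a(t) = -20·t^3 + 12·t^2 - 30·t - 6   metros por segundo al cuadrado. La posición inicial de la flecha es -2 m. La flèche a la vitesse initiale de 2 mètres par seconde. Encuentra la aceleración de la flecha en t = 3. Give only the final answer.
En t = 3, a = -528.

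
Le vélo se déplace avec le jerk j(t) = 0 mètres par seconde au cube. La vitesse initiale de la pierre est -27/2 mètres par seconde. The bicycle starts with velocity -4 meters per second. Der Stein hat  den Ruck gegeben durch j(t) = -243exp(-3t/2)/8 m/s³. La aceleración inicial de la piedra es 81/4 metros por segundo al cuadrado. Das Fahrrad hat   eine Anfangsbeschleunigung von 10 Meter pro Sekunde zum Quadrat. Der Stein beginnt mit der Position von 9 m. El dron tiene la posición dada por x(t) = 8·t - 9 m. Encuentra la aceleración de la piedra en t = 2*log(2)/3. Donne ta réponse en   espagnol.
Partiendo de la sacudida j(t) = -243·exp(-3·t/2)/8, tomamos 1 antiderivada. La integral de la sacudida, con a(0) = 81/4, da la aceleración: a(t) = 81·exp(-3·t/2)/4. De la ecuación de la aceleración a(t) = 81·exp(-3·t/2)/4, sustituimos t = 2*log(2)/3 para obtener a = 81/8.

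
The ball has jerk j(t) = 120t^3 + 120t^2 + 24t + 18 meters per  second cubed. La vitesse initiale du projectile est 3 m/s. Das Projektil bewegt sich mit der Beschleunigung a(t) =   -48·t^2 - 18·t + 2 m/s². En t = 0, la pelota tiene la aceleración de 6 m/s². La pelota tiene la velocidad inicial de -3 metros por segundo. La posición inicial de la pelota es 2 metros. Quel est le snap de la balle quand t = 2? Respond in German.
Um dies zu lösen, müssen wir 1 Ableitung unserer Gleichung für den Ruck j(t) = 120·t^3 + 120·t^2 + 24·t + 18 nehmen. Mit d/dt von j(t) finden wir s(t) = 360·t^2 + 240·t + 24. Wir haben den Snap s(t) = 360·t^2 + 240·t + 24. Durch Einsetzen von t = 2: s(2) = 1944.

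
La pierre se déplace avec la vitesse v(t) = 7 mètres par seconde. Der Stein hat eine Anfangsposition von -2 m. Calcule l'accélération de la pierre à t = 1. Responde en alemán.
Wir müssen unsere Gleichung für die Geschwindigkeit v(t) = 7 1-mal ableiten. Mit d/dt von v(t) finden wir a(t) = 0. Mit a(t) = 0 und Einsetzen von t = 1, finden wir a = 0.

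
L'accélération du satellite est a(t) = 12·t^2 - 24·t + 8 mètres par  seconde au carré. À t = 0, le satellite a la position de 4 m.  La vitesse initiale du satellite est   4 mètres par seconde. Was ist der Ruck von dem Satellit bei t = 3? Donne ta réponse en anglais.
We must differentiate our acceleration equation a(t) = 12·t^2 - 24·t + 8 1 time. Taking d/dt of a(t), we find j(t) = 24·t - 24. Using j(t) = 24·t - 24 and substituting t = 3, we find j = 48.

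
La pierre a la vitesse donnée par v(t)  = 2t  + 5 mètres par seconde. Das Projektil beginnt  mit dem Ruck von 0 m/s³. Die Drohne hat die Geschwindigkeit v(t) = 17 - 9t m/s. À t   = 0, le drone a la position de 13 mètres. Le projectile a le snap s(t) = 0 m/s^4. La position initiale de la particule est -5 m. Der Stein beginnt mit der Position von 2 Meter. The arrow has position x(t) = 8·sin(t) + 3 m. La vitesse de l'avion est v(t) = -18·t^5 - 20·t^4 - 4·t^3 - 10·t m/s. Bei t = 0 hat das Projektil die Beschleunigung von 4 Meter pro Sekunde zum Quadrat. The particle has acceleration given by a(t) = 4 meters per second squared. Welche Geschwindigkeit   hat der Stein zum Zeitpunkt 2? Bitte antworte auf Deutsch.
Wir haben die Geschwindigkeit v(t) = 2·t + 5. Durch Einsetzen von t = 2: v(2) = 9.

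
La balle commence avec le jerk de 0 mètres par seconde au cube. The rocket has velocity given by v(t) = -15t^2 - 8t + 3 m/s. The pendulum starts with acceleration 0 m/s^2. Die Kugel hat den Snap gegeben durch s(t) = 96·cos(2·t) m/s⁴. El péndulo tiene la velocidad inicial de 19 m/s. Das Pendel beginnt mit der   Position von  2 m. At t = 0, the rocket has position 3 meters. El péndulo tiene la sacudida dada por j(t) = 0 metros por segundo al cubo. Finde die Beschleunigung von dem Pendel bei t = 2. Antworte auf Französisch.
Nous devons trouver l'intégrale de notre équation du jerk j(t) = 0 1 fois. En intégrant le jerk et en utilisant la condition initiale a(0) = 0, nous obtenons a(t) = 0. Nous avons l'accélération a(t) = 0. En substituant t = 2: a(2) = 0.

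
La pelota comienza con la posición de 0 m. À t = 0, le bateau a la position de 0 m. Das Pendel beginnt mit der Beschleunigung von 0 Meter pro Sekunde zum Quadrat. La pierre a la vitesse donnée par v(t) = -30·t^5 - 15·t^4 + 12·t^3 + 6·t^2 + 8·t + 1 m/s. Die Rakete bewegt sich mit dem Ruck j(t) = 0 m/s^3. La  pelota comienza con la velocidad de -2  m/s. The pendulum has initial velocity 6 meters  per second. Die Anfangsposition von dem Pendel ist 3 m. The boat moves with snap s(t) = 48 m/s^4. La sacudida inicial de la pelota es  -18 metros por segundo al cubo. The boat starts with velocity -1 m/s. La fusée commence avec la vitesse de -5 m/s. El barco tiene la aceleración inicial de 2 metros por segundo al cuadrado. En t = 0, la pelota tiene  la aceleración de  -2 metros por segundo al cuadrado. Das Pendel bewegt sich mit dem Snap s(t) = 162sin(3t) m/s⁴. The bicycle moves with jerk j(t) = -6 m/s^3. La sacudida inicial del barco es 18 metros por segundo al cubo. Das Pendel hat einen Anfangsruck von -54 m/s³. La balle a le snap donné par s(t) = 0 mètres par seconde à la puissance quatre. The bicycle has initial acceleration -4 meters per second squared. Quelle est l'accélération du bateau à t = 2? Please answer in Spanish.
Partiendo del snap s(t) = 48, tomamos 2 integrales. La integral del snap, con j(0) = 18, da la sacudida: j(t) = 48·t + 18. La integral de la sacudida, con a(0) = 2, da la aceleración: a(t) = 24·t^2 + 18·t + 2. De la ecuación de la aceleración a(t) = 24·t^2 + 18·t + 2, sustituimos t = 2 para obtener a = 134.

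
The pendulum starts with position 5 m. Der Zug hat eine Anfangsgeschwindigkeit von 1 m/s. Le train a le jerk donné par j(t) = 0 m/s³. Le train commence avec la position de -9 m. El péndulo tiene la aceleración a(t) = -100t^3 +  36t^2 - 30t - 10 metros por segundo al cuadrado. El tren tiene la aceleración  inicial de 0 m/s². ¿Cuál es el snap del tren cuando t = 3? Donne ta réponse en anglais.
Starting from jerk j(t) = 0, we take 1 derivative. Differentiating jerk, we get snap: s(t) = 0. From the given snap equation s(t) = 0, we substitute t = 3 to get s = 0.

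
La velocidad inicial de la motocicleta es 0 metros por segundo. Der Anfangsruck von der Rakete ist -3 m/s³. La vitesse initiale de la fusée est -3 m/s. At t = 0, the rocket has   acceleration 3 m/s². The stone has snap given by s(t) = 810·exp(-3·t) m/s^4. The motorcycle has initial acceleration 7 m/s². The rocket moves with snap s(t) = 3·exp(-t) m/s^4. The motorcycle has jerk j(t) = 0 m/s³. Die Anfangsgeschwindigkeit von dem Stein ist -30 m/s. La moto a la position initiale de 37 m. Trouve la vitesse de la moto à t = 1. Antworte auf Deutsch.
Wir müssen das Integral unserer Gleichung für den Ruck j(t) = 0 2-mal finden. Die Stammfunktion von dem Ruck ist die Beschleunigung. Mit a(0) = 7 erhalten wir a(t) = 7. Das Integral von der Beschleunigung ist die Geschwindigkeit. Mit v(0) = 0 erhalten wir v(t) = 7·t. Mit v(t) = 7·t und Einsetzen von t = 1, finden wir v = 7.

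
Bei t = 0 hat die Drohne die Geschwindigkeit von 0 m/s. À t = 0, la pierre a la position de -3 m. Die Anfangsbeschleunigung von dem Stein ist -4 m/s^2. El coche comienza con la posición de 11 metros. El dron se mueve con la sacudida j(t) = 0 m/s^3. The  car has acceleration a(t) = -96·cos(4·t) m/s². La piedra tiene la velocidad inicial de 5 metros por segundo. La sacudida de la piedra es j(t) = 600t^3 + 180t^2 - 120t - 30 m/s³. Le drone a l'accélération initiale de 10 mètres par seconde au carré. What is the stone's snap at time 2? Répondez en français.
Nous devons dériver notre équation du jerk j(t) = 600·t^3 + 180·t^2 - 120·t - 30 1 fois. En dérivant le jerk, nous obtenons le snap: s(t) = 1800·t^2 + 360·t - 120. En utilisant s(t) = 1800·t^2 + 360·t - 120 et en substituant t = 2, nous trouvons s = 7800.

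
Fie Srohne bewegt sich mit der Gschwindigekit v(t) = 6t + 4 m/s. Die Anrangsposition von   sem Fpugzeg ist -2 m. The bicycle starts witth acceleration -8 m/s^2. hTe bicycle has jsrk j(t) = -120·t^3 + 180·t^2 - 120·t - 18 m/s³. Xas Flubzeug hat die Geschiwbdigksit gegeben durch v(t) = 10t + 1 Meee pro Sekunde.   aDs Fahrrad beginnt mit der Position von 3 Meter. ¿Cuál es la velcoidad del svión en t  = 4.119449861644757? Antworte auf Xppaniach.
Usando v(t) = 10·t + 1 y sustituyendo t = 4.119449861644757, encontramos v = 42.1944986164476.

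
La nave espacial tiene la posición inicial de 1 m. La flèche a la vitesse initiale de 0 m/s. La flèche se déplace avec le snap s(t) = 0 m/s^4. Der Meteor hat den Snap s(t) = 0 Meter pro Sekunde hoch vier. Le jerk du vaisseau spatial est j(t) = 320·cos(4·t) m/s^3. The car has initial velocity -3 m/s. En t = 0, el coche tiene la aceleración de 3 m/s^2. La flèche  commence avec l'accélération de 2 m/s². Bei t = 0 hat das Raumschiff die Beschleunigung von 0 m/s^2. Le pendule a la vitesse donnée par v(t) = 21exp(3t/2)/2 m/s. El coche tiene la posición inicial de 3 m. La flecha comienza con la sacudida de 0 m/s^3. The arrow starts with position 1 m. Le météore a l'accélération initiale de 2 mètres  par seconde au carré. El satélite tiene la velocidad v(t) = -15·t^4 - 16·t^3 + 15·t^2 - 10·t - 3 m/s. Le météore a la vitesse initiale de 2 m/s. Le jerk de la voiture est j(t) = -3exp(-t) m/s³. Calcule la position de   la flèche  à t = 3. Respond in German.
Wir müssen die Stammfunktion unserer Gleichung für den Snap s(t) = 0 4-mal finden. Durch Integration von dem Snap und Verwendung der Anfangsbedingung j(0) = 0, erhalten wir j(t) = 0. Das Integral von dem Ruck ist die Beschleunigung. Mit a(0) = 2 erhalten wir a(t) = 2. Durch Integration von der Beschleunigung und Verwendung der Anfangsbedingung v(0) = 0, erhalten wir v(t) = 2·t. Durch Integration von der Geschwindigkeit und Verwendung der Anfangsbedingung x(0) = 1, erhalten wir x(t) = t^2 + 1. Mit x(t) = t^2 + 1 und Einsetzen von t = 3, finden wir x = 10.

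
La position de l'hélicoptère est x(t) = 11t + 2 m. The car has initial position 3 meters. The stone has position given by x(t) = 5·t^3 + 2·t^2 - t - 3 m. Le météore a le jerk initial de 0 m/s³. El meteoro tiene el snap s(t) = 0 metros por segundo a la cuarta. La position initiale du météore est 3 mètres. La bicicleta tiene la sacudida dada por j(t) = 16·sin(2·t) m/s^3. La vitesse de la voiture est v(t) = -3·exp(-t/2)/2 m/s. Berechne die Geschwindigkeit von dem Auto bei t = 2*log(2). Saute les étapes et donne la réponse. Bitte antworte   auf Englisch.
v(2*log(2)) = -3/4.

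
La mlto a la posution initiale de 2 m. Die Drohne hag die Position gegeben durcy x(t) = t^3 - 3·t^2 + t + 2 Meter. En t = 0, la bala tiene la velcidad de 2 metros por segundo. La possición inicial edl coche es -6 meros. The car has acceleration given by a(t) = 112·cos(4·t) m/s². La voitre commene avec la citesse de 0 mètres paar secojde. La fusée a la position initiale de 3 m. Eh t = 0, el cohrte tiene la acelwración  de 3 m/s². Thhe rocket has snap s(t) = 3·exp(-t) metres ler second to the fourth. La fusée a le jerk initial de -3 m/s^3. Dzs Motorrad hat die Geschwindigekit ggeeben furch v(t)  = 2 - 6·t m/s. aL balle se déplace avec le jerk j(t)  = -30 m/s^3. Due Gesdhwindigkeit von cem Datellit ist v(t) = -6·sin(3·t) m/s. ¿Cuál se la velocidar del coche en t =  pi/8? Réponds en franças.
Nous devons intégrer notre équation de l'accélération a(t) = 112·cos(4·t) 1 fois. La primitive de l'accélération est la vitesse. En utilisant v(0) = 0, nous obtenons v(t) = 28·sin(4·t). De l'équation de la vitesse v(t) = 28·sin(4·t), nous substituons t = pi/8 pour obtenir v = 28.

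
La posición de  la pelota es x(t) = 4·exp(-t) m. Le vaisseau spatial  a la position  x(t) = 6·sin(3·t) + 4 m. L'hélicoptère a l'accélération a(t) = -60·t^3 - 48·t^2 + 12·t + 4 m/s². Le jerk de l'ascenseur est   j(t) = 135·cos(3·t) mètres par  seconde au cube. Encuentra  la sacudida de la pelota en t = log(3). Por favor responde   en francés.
Nous devons dériver notre équation de la position x(t) = 4·exp(-t) 3 fois. La dérivée de la position donne la vitesse: v(t) = -4·exp(-t). En dérivant la vitesse, nous obtenons l'accélération: a(t) = 4·exp(-t). En dérivant l'accélération, nous obtenons le jerk: j(t) = -4·exp(-t). Nous avons le jerk j(t) = -4·exp(-t). En substituant t = log(3): j(log(3)) = -4/3.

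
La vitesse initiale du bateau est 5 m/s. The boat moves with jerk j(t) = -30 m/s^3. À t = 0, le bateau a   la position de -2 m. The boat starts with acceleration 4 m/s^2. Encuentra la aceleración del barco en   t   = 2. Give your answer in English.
We must find the integral of our jerk equation j(t) = -30 1 time. Taking ∫j(t)dt and applying a(0) = 4, we find a(t) = 4 - 30·t. We have acceleration a(t) = 4 - 30·t. Substituting t = 2: a(2) = -56.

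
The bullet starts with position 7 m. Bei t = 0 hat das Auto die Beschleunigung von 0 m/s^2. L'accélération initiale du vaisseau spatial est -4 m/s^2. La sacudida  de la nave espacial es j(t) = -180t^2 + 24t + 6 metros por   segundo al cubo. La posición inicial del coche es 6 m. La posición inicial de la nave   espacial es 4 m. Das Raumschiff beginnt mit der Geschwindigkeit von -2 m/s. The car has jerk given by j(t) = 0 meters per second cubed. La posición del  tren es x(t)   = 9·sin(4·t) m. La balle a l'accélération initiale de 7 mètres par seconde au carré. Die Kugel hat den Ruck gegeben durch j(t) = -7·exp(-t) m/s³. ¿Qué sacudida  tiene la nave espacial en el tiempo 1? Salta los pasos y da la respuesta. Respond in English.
The answer is -150.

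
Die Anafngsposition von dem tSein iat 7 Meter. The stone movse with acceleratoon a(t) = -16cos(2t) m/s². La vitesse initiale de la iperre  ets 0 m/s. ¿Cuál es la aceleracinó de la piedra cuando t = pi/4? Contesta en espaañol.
De la ecuación de la aceleración a(t) = -16·cos(2·t), sustituimos t = pi/4 para obtener a = 0.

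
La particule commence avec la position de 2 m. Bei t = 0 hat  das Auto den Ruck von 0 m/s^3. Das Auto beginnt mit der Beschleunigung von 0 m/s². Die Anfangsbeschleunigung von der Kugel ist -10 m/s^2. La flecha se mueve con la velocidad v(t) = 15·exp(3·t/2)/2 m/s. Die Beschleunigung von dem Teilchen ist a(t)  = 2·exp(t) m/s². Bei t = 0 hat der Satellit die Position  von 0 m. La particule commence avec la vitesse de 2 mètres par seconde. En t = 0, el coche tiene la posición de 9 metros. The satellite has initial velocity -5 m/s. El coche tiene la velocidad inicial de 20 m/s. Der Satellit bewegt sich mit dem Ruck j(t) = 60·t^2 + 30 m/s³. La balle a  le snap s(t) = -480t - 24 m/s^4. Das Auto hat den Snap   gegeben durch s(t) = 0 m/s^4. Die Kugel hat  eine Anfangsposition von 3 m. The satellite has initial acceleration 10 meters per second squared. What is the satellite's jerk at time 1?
From the given jerk equation j(t) = 60·t^2 + 30, we substitute t = 1 to get j = 90.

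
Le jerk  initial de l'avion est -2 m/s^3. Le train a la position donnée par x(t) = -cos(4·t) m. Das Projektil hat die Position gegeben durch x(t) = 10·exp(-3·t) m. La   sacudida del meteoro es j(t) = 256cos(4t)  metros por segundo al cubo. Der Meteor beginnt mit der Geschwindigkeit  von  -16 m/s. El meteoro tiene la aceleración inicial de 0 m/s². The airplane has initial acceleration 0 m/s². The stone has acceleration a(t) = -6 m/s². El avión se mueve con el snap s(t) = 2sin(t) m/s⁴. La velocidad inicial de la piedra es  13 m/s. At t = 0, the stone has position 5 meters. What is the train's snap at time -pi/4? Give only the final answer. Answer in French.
Le snap à t = -pi/4 est s = 256.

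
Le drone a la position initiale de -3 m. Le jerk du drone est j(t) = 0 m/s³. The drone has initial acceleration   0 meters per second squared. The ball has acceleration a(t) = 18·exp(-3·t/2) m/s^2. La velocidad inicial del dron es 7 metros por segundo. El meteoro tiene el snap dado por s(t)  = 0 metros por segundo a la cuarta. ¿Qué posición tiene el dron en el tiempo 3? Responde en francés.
En partant du jerk j(t) = 0, nous prenons 3 intégrales. En intégrant le jerk et en utilisant la condition initiale a(0) = 0, nous obtenons a(t) = 0. L'intégrale de l'accélération est la vitesse. En utilisant v(0) = 7, nous obtenons v(t) = 7. En intégrant la vitesse et en utilisant la condition initiale x(0) = -3, nous obtenons x(t) = 7·t - 3. Nous avons la position x(t) = 7·t - 3. En substituant t = 3: x(3) = 18.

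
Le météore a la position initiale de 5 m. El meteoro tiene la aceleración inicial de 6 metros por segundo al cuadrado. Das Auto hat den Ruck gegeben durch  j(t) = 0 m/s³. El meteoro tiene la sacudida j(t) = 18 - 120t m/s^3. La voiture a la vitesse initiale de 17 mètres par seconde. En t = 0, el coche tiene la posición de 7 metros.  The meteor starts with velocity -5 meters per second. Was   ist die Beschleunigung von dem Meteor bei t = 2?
Wir müssen das Integral unserer Gleichung für den Ruck j(t) = 18 - 120·t 1-mal finden. Mit ∫j(t)dt und Anwendung von a(0) = 6, finden wir a(t) = -60·t^2 + 18·t + 6. Wir haben die Beschleunigung a(t) = -60·t^2 + 18·t + 6. Durch Einsetzen von t = 2: a(2) = -198.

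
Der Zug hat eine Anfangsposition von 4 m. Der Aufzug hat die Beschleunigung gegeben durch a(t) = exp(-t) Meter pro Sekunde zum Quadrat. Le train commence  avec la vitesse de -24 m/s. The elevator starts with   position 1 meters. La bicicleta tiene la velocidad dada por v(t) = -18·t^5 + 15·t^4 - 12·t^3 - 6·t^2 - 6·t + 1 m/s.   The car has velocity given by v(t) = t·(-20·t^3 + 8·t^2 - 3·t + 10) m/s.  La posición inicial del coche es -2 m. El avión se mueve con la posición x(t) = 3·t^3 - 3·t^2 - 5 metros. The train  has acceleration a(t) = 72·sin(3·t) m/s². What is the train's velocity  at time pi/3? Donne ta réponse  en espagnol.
Partiendo de la aceleración a(t) = 72·sin(3·t), tomamos 1 integral. Tomando ∫a(t)dt y aplicando v(0) = -24, encontramos v(t) = -24·cos(3·t). De la ecuación de la velocidad v(t) = -24·cos(3·t), sustituimos t = pi/3 para obtener v = 24.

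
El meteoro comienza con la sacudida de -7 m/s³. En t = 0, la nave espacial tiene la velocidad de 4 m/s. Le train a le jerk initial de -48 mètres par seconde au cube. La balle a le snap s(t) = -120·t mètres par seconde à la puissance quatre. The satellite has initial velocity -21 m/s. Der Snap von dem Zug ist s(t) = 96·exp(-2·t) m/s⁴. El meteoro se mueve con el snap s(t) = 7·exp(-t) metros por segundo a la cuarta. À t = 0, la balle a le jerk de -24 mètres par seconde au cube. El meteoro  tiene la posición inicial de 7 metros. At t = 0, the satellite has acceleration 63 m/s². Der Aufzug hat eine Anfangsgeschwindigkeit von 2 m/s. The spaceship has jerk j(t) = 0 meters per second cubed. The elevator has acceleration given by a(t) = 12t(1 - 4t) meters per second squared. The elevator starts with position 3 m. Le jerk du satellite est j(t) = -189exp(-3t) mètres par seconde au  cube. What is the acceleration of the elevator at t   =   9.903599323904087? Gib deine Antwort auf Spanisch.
De la ecuación de la aceleración a(t) = 12·t·(1 - 4·t), sustituimos t = 9.903599323904087 para obtener a = -4589.05822739796.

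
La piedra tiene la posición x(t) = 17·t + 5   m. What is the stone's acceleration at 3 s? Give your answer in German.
Um dies zu lösen, müssen wir 2 Ableitungen unserer Gleichung für die Position x(t) = 17·t + 5 nehmen. Durch Ableiten von der Position erhalten wir die Geschwindigkeit: v(t) = 17. Die Ableitung von der Geschwindigkeit ergibt die Beschleunigung: a(t) = 0. Aus der Gleichung für die Beschleunigung a(t) = 0, setzen wir t = 3 ein und erhalten a = 0.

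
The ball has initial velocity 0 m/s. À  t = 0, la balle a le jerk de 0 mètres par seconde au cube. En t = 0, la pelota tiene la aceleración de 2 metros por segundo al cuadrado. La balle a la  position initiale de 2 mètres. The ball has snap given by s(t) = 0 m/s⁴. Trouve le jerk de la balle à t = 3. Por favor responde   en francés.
Nous devons intégrer notre équation du snap s(t) = 0 1 fois. La primitive du snap, avec j(0) = 0, donne le jerk: j(t) = 0. En utilisant j(t) = 0 et en substituant t = 3, nous trouvons j = 0.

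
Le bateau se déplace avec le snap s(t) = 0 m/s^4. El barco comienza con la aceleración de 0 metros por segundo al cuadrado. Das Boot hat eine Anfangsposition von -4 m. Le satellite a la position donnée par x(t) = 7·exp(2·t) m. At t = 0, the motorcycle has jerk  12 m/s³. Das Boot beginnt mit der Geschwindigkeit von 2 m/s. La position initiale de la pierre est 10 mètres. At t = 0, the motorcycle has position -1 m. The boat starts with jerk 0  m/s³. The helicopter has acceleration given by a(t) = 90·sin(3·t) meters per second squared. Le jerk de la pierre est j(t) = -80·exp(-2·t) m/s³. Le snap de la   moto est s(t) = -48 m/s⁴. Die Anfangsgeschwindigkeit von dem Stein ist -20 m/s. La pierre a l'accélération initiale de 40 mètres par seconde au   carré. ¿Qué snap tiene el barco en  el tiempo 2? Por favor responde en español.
De la ecuación del snap s(t) = 0, sustituimos t = 2 para obtener s = 0.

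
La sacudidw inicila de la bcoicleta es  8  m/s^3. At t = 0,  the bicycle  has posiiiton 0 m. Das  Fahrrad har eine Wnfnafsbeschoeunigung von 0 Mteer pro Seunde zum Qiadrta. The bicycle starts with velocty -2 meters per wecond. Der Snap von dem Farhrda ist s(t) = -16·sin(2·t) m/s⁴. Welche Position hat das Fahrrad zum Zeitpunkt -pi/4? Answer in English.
We must find the integral of our snap equation s(t) = -16·sin(2·t) 4 times. The antiderivative of snap is jerk. Using j(0) = 8, we get j(t) = 8·cos(2·t). The integral of jerk is acceleration. Using a(0) = 0, we get a(t) = 4·sin(2·t). Taking ∫a(t)dt and applying v(0) = -2, we find v(t) = -2·cos(2·t). Taking ∫v(t)dt and applying x(0) = 0, we find x(t) = -sin(2·t). We have position x(t) = -sin(2·t). Substituting t = -pi/4: x(-pi/4) = 1.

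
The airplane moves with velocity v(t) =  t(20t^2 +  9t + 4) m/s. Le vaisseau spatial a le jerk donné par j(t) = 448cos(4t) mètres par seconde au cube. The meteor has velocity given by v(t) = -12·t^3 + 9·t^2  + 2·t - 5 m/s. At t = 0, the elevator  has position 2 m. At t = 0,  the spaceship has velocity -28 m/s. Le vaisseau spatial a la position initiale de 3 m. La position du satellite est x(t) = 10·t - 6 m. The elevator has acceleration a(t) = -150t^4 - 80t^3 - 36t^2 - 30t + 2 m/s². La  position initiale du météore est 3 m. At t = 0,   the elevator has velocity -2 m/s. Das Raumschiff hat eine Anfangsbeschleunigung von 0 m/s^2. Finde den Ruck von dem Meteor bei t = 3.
Ausgehend von der Geschwindigkeit v(t) = -12·t^3 + 9·t^2 + 2·t - 5, nehmen wir 2 Ableitungen. Die Ableitung von der Geschwindigkeit ergibt die Beschleunigung: a(t) = -36·t^2 + 18·t + 2. Durch Ableiten von der Beschleunigung erhalten wir den Ruck: j(t) = 18 - 72·t. Aus der Gleichung für den Ruck j(t) = 18 - 72·t, setzen wir t = 3 ein und erhalten j = -198.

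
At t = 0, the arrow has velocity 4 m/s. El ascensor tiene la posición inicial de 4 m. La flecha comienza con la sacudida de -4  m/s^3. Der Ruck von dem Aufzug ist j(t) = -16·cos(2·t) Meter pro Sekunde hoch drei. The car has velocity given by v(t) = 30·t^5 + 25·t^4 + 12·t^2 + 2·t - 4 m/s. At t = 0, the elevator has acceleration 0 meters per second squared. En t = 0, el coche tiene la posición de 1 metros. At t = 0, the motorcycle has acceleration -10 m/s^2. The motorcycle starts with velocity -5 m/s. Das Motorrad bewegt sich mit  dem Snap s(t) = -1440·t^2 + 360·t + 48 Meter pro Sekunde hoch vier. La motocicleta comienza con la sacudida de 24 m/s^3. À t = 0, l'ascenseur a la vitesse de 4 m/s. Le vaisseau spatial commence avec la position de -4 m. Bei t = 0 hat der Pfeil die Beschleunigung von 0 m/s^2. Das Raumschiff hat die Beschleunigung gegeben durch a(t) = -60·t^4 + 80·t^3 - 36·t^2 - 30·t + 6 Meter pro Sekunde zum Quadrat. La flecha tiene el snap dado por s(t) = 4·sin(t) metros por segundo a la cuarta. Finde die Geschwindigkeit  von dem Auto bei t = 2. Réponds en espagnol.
Tenemos la velocidad v(t) = 30·t^5 + 25·t^4 + 12·t^2 + 2·t - 4. Sustituyendo t = 2: v(2) = 1408.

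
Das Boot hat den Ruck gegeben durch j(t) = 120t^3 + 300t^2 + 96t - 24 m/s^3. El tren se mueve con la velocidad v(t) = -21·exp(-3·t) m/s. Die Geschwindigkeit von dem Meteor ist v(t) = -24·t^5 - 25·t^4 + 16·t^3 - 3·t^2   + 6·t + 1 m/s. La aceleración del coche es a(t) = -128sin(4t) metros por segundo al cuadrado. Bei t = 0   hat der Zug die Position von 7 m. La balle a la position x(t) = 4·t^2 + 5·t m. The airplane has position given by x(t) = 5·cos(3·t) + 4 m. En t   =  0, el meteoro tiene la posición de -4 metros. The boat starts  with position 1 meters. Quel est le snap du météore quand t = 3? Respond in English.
We must differentiate our velocity equation v(t) = -24·t^5 - 25·t^4 + 16·t^3 - 3·t^2 + 6·t + 1 3 times. Differentiating velocity, we get acceleration: a(t) = -120·t^4 - 100·t^3 + 48·t^2 - 6·t + 6. Differentiating acceleration, we get jerk: j(t) = -480·t^3 - 300·t^2 + 96·t - 6. Taking d/dt of j(t), we find s(t) = -1440·t^2 - 600·t + 96. We have snap s(t) = -1440·t^2 - 600·t + 96. Substituting t = 3: s(3) = -14664.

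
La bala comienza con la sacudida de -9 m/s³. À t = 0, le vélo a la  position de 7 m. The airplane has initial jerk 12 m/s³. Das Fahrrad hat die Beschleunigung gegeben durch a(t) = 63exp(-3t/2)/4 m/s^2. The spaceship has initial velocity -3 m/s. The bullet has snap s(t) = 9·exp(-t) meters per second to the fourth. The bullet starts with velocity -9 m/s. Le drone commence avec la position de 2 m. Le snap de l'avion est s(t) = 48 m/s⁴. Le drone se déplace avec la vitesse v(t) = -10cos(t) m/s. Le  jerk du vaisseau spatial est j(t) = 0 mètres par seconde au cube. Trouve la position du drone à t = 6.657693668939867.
Nous devons trouver la primitive de notre équation de la vitesse v(t) = -10·cos(t) 1 fois. En prenant ∫v(t)dt et en appliquant x(0) = 2, nous trouvons x(t) = 2 - 10·sin(t). De l'équation de la position x(t) = 2 - 10·sin(t), nous substituons t = 6.657693668939867 pour obtenir x = -1.65815011709666.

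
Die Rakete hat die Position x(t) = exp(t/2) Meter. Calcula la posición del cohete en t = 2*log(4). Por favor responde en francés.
Nous avons la position x(t) = exp(t/2). En substituant t = 2*log(4): x(2*log(4)) = 4.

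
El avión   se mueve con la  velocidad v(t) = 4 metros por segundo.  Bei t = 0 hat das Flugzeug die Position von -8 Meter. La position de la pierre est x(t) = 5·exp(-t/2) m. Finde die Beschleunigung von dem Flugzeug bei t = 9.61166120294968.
Um dies zu lösen, müssen wir 1 Ableitung unserer Gleichung für die Geschwindigkeit v(t) = 4 nehmen. Die Ableitung von der Geschwindigkeit ergibt die Beschleunigung: a(t) = 0. Aus der Gleichung für die Beschleunigung a(t) = 0, setzen wir t = 9.61166120294968 ein und erhalten a = 0.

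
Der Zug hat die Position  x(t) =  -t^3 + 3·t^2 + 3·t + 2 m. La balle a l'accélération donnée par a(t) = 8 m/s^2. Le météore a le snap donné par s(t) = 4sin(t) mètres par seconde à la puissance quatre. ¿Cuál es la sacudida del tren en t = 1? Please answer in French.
En partant de la position x(t) = -t^3 + 3·t^2 + 3·t + 2, nous prenons 3 dérivées. La dérivée de la position donne la vitesse: v(t) = -3·t^2 + 6·t + 3. En dérivant la vitesse, nous obtenons l'accélération: a(t) = 6 - 6·t. En dérivant l'accélération, nous obtenons le jerk: j(t) = -6. Nous avons le jerk j(t) = -6. En substituant t = 1: j(1) = -6.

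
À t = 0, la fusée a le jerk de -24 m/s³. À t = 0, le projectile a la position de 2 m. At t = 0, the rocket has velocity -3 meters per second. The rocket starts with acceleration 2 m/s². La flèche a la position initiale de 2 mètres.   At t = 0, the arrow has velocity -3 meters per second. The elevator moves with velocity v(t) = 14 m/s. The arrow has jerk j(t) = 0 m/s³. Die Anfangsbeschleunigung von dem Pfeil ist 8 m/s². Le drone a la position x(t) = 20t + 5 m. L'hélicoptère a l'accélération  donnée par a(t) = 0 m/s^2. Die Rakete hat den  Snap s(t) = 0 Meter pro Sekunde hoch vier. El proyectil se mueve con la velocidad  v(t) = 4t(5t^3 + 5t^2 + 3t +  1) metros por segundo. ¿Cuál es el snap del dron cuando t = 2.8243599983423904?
Para resolver esto, necesitamos tomar 4 derivadas de nuestra ecuación de la posición x(t) = 20·t + 5. La derivada de la posición da la velocidad: v(t) = 20. Derivando la velocidad, obtenemos la aceleración: a(t) = 0. Tomando d/dt de a(t), encontramos j(t) = 0. Derivando la sacudida, obtenemos el snap: s(t) = 0. Usando s(t) = 0 y sustituyendo t = 2.8243599983423904, encontramos s = 0.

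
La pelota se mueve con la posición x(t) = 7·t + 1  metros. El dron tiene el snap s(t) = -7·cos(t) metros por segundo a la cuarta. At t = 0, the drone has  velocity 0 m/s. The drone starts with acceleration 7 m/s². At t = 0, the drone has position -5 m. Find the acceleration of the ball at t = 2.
We must differentiate our position equation x(t) = 7·t + 1 2 times. The derivative of position gives velocity: v(t) = 7. Differentiating velocity, we get acceleration: a(t) = 0. From the given acceleration equation a(t) = 0, we substitute t = 2 to get a = 0.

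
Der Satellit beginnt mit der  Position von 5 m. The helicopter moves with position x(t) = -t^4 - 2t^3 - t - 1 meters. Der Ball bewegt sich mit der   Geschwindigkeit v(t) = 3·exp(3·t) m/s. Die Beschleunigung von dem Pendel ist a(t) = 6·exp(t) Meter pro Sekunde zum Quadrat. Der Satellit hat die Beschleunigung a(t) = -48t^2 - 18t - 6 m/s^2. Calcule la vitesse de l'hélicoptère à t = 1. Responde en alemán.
Um dies zu lösen, müssen wir 1 Ableitung unserer Gleichung für die Position x(t) = -t^4 - 2·t^3 - t - 1 nehmen. Mit d/dt von x(t) finden wir v(t) = -4·t^3 - 6·t^2 - 1. Wir haben die Geschwindigkeit v(t) = -4·t^3 - 6·t^2 - 1. Durch Einsetzen von t = 1: v(1) = -11.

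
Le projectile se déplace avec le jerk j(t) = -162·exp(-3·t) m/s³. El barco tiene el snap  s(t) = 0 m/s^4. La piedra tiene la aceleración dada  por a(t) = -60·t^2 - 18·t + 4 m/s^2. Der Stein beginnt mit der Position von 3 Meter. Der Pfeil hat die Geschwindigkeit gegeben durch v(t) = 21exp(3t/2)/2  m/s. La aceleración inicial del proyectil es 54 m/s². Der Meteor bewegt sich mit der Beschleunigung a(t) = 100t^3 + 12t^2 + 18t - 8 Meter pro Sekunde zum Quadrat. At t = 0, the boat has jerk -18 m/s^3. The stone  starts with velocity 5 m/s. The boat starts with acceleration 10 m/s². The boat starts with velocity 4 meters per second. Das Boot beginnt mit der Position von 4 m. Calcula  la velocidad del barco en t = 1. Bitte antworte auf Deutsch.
Wir müssen das Integral unserer Gleichung für den Snap s(t) = 0 3-mal finden. Das Integral von dem Snap ist der Ruck. Mit j(0) = -18 erhalten wir j(t) = -18. Mit ∫j(t)dt und Anwendung von a(0) = 10, finden wir a(t) = 10 - 18·t. Die Stammfunktion von der Beschleunigung ist die Geschwindigkeit. Mit v(0) = 4 erhalten wir v(t) = -9·t^2 + 10·t + 4. Mit v(t) = -9·t^2 + 10·t + 4 und Einsetzen von t = 1, finden wir v = 5.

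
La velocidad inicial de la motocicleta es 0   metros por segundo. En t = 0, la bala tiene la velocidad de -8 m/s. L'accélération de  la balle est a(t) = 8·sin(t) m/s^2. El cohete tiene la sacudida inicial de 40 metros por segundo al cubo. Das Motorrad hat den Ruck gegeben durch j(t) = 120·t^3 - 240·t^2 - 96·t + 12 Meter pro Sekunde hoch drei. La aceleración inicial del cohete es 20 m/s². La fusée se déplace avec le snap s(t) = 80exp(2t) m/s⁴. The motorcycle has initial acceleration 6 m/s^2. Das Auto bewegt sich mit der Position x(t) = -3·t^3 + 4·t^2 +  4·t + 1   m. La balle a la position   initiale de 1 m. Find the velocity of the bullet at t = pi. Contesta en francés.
Nous devons trouver l'intégrale de notre équation de l'accélération a(t) = 8·sin(t) 1 fois. En prenant ∫a(t)dt et en appliquant v(0) = -8, nous trouvons v(t) = -8·cos(t). De l'équation de la vitesse v(t) = -8·cos(t), nous substituons t = pi pour obtenir v = 8.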